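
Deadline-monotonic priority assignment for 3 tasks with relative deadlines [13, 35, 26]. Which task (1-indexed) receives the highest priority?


Sort tasks by relative deadline (ascending):
  Task 1: deadline = 13
  Task 3: deadline = 26
  Task 2: deadline = 35
Priority order (highest first): [1, 3, 2]
Highest priority task = 1

1


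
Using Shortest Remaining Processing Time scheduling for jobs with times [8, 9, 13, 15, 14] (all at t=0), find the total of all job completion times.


Since all jobs arrive at t=0, SRPT equals SPT ordering.
SPT order: [8, 9, 13, 14, 15]
Completion times:
  Job 1: p=8, C=8
  Job 2: p=9, C=17
  Job 3: p=13, C=30
  Job 4: p=14, C=44
  Job 5: p=15, C=59
Total completion time = 8 + 17 + 30 + 44 + 59 = 158

158


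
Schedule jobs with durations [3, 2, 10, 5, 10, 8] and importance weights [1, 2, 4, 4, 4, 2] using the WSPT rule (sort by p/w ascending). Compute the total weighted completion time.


Compute p/w ratios and sort ascending (WSPT): [(2, 2), (5, 4), (10, 4), (10, 4), (3, 1), (8, 2)]
Compute weighted completion times:
  Job (p=2,w=2): C=2, w*C=2*2=4
  Job (p=5,w=4): C=7, w*C=4*7=28
  Job (p=10,w=4): C=17, w*C=4*17=68
  Job (p=10,w=4): C=27, w*C=4*27=108
  Job (p=3,w=1): C=30, w*C=1*30=30
  Job (p=8,w=2): C=38, w*C=2*38=76
Total weighted completion time = 314

314


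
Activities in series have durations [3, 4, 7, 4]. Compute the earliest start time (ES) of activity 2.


Activity 2 starts after activities 1 through 1 complete.
Predecessor durations: [3]
ES = 3 = 3

3


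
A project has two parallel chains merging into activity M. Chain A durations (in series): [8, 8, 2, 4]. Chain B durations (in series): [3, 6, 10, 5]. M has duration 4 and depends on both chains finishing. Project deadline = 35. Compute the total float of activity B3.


Forward pass: ES(B3) = sum of predecessors on chain B = 9
EF = ES + duration = 9 + 10 = 19
Backward pass: LF(M) = deadline = 35; LS(M) = 35 - 4 = 31
LF(B3) = LS(M) - sum(successors on chain B) = 31 - 5 = 26
LS = LF - duration = 26 - 10 = 16
Total float = LS - ES = 16 - 9 = 7

7


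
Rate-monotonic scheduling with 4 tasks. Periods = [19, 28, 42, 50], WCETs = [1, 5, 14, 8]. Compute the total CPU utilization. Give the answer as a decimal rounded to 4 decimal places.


Compute individual utilizations (exact fractions):
  Task 1: C/T = 1/19 (approx. 0.0526)
  Task 2: C/T = 5/28 (approx. 0.1786)
  Task 3: C/T = 14/42 = 1/3 (approx. 0.3333)
  Task 4: C/T = 8/50 = 4/25 (approx. 0.16)
Total utilization U = 1/19 + 5/28 + 1/3 + 4/25 = 28909/39900
Rounded to 4 decimal places: U = 0.7245
RM (Liu & Layland) bound for 4 tasks = 0.756828; compare with U = 28909/39900 (approx. 0.724536)
U <= bound, so schedulable by RM sufficient condition.

0.7245


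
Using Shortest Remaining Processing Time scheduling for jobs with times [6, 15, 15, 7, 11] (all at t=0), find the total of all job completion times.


Since all jobs arrive at t=0, SRPT equals SPT ordering.
SPT order: [6, 7, 11, 15, 15]
Completion times:
  Job 1: p=6, C=6
  Job 2: p=7, C=13
  Job 3: p=11, C=24
  Job 4: p=15, C=39
  Job 5: p=15, C=54
Total completion time = 6 + 13 + 24 + 39 + 54 = 136

136


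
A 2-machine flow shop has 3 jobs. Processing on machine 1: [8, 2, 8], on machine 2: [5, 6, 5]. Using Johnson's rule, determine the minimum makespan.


Apply Johnson's rule:
  Group 1 (a <= b): [(2, 2, 6)]
  Group 2 (a > b): [(1, 8, 5), (3, 8, 5)]
Optimal job order: [2, 1, 3]
Schedule:
  Job 2: M1 done at 2, M2 done at 8
  Job 1: M1 done at 10, M2 done at 15
  Job 3: M1 done at 18, M2 done at 23
Makespan = 23

23


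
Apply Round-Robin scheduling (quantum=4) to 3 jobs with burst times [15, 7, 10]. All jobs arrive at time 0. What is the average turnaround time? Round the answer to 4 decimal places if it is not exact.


Time quantum = 4
Execution trace:
  J1 runs 4 units, time = 4
  J2 runs 4 units, time = 8
  J3 runs 4 units, time = 12
  J1 runs 4 units, time = 16
  J2 runs 3 units, time = 19
  J3 runs 4 units, time = 23
  J1 runs 4 units, time = 27
  J3 runs 2 units, time = 29
  J1 runs 3 units, time = 32
Finish times: [32, 19, 29]
Average turnaround = 80/3 = 26.6667

26.6667


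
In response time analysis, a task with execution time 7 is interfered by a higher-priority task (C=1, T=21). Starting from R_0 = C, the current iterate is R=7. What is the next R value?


R_next = C + ceil(R_prev / T_hp) * C_hp
ceil(7 / 21) = ceil(0.3333) = 1
Interference = 1 * 1 = 1
R_next = 7 + 1 = 8

8


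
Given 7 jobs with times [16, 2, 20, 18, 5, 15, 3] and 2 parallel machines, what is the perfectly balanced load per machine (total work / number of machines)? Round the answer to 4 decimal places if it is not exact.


Total processing time = 16 + 2 + 20 + 18 + 5 + 15 + 3 = 79
Number of machines = 2
Ideal balanced load = 79 / 2 = 39.5

39.5


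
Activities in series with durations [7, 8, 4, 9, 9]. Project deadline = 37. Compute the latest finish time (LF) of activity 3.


LF(activity 3) = deadline - sum of successor durations
Successors: activities 4 through 5 with durations [9, 9]
Sum of successor durations = 18
LF = 37 - 18 = 19

19


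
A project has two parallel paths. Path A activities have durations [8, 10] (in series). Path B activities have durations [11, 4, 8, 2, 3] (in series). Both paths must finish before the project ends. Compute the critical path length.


Path A total = 8 + 10 = 18
Path B total = 11 + 4 + 8 + 2 + 3 = 28
Critical path = longest path = max(18, 28) = 28

28


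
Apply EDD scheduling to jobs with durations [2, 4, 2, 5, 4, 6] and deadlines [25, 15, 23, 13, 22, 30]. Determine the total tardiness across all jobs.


Sort by due date (EDD order): [(5, 13), (4, 15), (4, 22), (2, 23), (2, 25), (6, 30)]
Compute completion times and tardiness:
  Job 1: p=5, d=13, C=5, tardiness=max(0,5-13)=0
  Job 2: p=4, d=15, C=9, tardiness=max(0,9-15)=0
  Job 3: p=4, d=22, C=13, tardiness=max(0,13-22)=0
  Job 4: p=2, d=23, C=15, tardiness=max(0,15-23)=0
  Job 5: p=2, d=25, C=17, tardiness=max(0,17-25)=0
  Job 6: p=6, d=30, C=23, tardiness=max(0,23-30)=0
Total tardiness = 0

0


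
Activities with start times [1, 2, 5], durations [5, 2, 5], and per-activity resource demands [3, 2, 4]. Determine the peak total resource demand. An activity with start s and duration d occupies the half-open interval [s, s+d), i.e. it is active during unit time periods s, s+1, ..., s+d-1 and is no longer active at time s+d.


Each activity i is active on [start_i, start_i + duration_i).
Compute total resource usage per time slot:
  t=0: active resources = [], total = 0
  t=1: active resources = [3], total = 3
  t=2: active resources = [3, 2], total = 5
  t=3: active resources = [3, 2], total = 5
  t=4: active resources = [3], total = 3
  t=5: active resources = [3, 4], total = 7
  t=6: active resources = [4], total = 4
  t=7: active resources = [4], total = 4
  t=8: active resources = [4], total = 4
  t=9: active resources = [4], total = 4
Peak resource demand = 7

7


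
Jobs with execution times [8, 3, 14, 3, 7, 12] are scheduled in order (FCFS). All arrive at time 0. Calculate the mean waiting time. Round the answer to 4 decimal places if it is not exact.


FCFS order (as given): [8, 3, 14, 3, 7, 12]
Waiting times:
  Job 1: wait = 0
  Job 2: wait = 8
  Job 3: wait = 11
  Job 4: wait = 25
  Job 5: wait = 28
  Job 6: wait = 35
Sum of waiting times = 107
Average waiting time = 107/6 = 17.8333

17.8333


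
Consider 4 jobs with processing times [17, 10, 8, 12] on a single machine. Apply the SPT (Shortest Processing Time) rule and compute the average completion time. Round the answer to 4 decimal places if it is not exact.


Sort jobs by processing time (SPT order): [8, 10, 12, 17]
Compute completion times sequentially:
  Job 1: processing = 8, completes at 8
  Job 2: processing = 10, completes at 18
  Job 3: processing = 12, completes at 30
  Job 4: processing = 17, completes at 47
Sum of completion times = 103
Average completion time = 103/4 = 25.75

25.75


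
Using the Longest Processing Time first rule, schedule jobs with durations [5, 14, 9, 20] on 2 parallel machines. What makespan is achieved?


Sort jobs in decreasing order (LPT): [20, 14, 9, 5]
Assign each job to the least loaded machine:
  Machine 1: jobs [20, 5], load = 25
  Machine 2: jobs [14, 9], load = 23
Makespan = max load = 25

25


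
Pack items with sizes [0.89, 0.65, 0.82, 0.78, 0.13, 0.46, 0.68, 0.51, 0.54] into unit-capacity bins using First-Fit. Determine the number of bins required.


Place items sequentially using First-Fit:
  Item 0.89 -> new Bin 1
  Item 0.65 -> new Bin 2
  Item 0.82 -> new Bin 3
  Item 0.78 -> new Bin 4
  Item 0.13 -> Bin 2 (now 0.78)
  Item 0.46 -> new Bin 5
  Item 0.68 -> new Bin 6
  Item 0.51 -> Bin 5 (now 0.97)
  Item 0.54 -> new Bin 7
Total bins used = 7

7


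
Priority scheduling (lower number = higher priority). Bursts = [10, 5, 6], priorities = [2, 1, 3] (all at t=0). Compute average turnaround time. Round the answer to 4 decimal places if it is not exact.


Sort by priority (ascending = highest first):
Order: [(1, 5), (2, 10), (3, 6)]
Completion times:
  Priority 1, burst=5, C=5
  Priority 2, burst=10, C=15
  Priority 3, burst=6, C=21
Average turnaround = 41/3 = 13.6667

13.6667


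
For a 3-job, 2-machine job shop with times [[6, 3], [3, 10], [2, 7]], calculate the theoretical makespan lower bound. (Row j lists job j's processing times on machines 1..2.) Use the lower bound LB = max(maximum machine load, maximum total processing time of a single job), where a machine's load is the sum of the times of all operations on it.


Machine loads:
  Machine 1: 6 + 3 + 2 = 11
  Machine 2: 3 + 10 + 7 = 20
Max machine load = 20
Job totals:
  Job 1: 9
  Job 2: 13
  Job 3: 9
Max job total = 13
Lower bound = max(20, 13) = 20

20


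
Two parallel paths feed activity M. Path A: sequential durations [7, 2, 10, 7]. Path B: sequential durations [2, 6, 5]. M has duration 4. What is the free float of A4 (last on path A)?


ES(A4) = sum of predecessors on chain A = 19
EF(A4) = ES + duration = 19 + 7 = 26
Successor of A4 is M. ES(M) = max(sum(A), sum(B)) = max(26, 13) = 26
Free float = ES(successor) - EF(current) = 26 - 26 = 0

0


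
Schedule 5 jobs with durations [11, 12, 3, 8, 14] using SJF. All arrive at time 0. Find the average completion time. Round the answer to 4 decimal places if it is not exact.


SJF order (ascending): [3, 8, 11, 12, 14]
Completion times:
  Job 1: burst=3, C=3
  Job 2: burst=8, C=11
  Job 3: burst=11, C=22
  Job 4: burst=12, C=34
  Job 5: burst=14, C=48
Average completion = 118/5 = 23.6

23.6


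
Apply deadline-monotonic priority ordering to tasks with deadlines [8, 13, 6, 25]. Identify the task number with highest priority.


Sort tasks by relative deadline (ascending):
  Task 3: deadline = 6
  Task 1: deadline = 8
  Task 2: deadline = 13
  Task 4: deadline = 25
Priority order (highest first): [3, 1, 2, 4]
Highest priority task = 3

3


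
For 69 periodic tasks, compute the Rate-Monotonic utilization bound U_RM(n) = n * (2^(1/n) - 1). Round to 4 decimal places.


Compute 2^(1/69) = 1.0100962378
Subtract 1: 1.0100962378 - 1 = 0.0100962378
Multiply by n: 69 * 0.0100962378 = 0.6966404082
Round to 4 dp: 0.6966

0.6966


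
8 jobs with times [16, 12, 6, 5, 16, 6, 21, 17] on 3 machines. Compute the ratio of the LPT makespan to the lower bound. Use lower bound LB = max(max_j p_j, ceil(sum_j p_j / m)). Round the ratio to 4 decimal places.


LPT order: [21, 17, 16, 16, 12, 6, 6, 5]
Machine loads after assignment: [33, 34, 32]
LPT makespan = 34
Lower bound = max(max_job, ceil(total/3)) = max(21, 33) = 33
Ratio = 34 / 33 = 1.0303

1.0303


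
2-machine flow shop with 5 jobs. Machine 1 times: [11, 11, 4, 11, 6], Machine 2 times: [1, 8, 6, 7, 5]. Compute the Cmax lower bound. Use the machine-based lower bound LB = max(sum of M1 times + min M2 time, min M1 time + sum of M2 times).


LB1 = sum(M1 times) + min(M2 times) = 43 + 1 = 44
LB2 = min(M1 times) + sum(M2 times) = 4 + 27 = 31
Lower bound = max(LB1, LB2) = max(44, 31) = 44

44


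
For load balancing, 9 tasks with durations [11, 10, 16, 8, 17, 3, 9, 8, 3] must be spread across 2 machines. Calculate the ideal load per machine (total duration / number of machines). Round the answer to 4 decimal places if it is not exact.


Total processing time = 11 + 10 + 16 + 8 + 17 + 3 + 9 + 8 + 3 = 85
Number of machines = 2
Ideal balanced load = 85 / 2 = 42.5

42.5


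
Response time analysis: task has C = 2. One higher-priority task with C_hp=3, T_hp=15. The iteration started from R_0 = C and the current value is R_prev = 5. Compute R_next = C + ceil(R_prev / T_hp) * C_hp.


R_next = C + ceil(R_prev / T_hp) * C_hp
ceil(5 / 15) = ceil(0.3333) = 1
Interference = 1 * 3 = 3
R_next = 2 + 3 = 5
R_next = R_prev, so the iteration has converged (response time = 5).

5


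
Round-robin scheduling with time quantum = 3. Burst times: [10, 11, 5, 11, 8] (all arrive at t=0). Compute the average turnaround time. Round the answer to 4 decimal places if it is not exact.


Time quantum = 3
Execution trace:
  J1 runs 3 units, time = 3
  J2 runs 3 units, time = 6
  J3 runs 3 units, time = 9
  J4 runs 3 units, time = 12
  J5 runs 3 units, time = 15
  J1 runs 3 units, time = 18
  J2 runs 3 units, time = 21
  J3 runs 2 units, time = 23
  J4 runs 3 units, time = 26
  J5 runs 3 units, time = 29
  J1 runs 3 units, time = 32
  J2 runs 3 units, time = 35
  J4 runs 3 units, time = 38
  J5 runs 2 units, time = 40
  J1 runs 1 units, time = 41
  J2 runs 2 units, time = 43
  J4 runs 2 units, time = 45
Finish times: [41, 43, 23, 45, 40]
Average turnaround = 192/5 = 38.4

38.4


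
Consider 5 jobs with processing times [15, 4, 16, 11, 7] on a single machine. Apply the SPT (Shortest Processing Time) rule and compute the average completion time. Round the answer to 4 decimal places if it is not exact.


Sort jobs by processing time (SPT order): [4, 7, 11, 15, 16]
Compute completion times sequentially:
  Job 1: processing = 4, completes at 4
  Job 2: processing = 7, completes at 11
  Job 3: processing = 11, completes at 22
  Job 4: processing = 15, completes at 37
  Job 5: processing = 16, completes at 53
Sum of completion times = 127
Average completion time = 127/5 = 25.4

25.4


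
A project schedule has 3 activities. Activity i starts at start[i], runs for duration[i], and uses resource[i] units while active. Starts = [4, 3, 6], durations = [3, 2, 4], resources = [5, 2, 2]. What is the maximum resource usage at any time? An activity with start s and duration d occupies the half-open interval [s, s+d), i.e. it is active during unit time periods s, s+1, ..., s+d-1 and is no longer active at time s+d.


Each activity i is active on [start_i, start_i + duration_i).
Compute total resource usage per time slot:
  t=0: active resources = [], total = 0
  t=1: active resources = [], total = 0
  t=2: active resources = [], total = 0
  t=3: active resources = [2], total = 2
  t=4: active resources = [5, 2], total = 7
  t=5: active resources = [5], total = 5
  t=6: active resources = [5, 2], total = 7
  t=7: active resources = [2], total = 2
  t=8: active resources = [2], total = 2
  t=9: active resources = [2], total = 2
Peak resource demand = 7

7


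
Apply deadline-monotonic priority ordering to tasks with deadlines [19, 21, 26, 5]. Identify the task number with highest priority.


Sort tasks by relative deadline (ascending):
  Task 4: deadline = 5
  Task 1: deadline = 19
  Task 2: deadline = 21
  Task 3: deadline = 26
Priority order (highest first): [4, 1, 2, 3]
Highest priority task = 4

4


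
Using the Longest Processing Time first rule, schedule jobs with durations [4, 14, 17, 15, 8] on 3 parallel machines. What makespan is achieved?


Sort jobs in decreasing order (LPT): [17, 15, 14, 8, 4]
Assign each job to the least loaded machine:
  Machine 1: jobs [17], load = 17
  Machine 2: jobs [15, 4], load = 19
  Machine 3: jobs [14, 8], load = 22
Makespan = max load = 22

22


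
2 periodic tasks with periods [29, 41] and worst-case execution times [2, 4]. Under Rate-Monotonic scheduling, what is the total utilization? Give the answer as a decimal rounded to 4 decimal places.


Compute individual utilizations (exact fractions):
  Task 1: C/T = 2/29 (approx. 0.069)
  Task 2: C/T = 4/41 (approx. 0.0976)
Total utilization U = 2/29 + 4/41 = 198/1189
Rounded to 4 decimal places: U = 0.1665
RM (Liu & Layland) bound for 2 tasks = 0.828427; compare with U = 198/1189 (approx. 0.166526)
U <= bound, so schedulable by RM sufficient condition.

0.1665


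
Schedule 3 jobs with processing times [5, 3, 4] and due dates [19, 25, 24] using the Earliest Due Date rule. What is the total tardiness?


Sort by due date (EDD order): [(5, 19), (4, 24), (3, 25)]
Compute completion times and tardiness:
  Job 1: p=5, d=19, C=5, tardiness=max(0,5-19)=0
  Job 2: p=4, d=24, C=9, tardiness=max(0,9-24)=0
  Job 3: p=3, d=25, C=12, tardiness=max(0,12-25)=0
Total tardiness = 0

0


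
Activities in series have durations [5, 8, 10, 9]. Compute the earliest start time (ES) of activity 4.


Activity 4 starts after activities 1 through 3 complete.
Predecessor durations: [5, 8, 10]
ES = 5 + 8 + 10 = 23

23


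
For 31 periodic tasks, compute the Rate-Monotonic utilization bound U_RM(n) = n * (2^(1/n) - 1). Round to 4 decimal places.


Compute 2^(1/31) = 1.0226114356
Subtract 1: 1.0226114356 - 1 = 0.0226114356
Multiply by n: 31 * 0.0226114356 = 0.7009545036
Round to 4 dp: 0.7010

0.7010


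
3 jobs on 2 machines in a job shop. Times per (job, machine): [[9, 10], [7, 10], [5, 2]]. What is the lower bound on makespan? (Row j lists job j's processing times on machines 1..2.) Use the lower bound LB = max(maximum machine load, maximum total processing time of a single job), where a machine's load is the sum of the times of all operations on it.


Machine loads:
  Machine 1: 9 + 7 + 5 = 21
  Machine 2: 10 + 10 + 2 = 22
Max machine load = 22
Job totals:
  Job 1: 19
  Job 2: 17
  Job 3: 7
Max job total = 19
Lower bound = max(22, 19) = 22

22


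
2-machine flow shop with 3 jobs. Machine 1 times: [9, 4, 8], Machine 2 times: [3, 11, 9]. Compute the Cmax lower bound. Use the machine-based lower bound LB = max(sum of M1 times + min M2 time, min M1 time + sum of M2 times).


LB1 = sum(M1 times) + min(M2 times) = 21 + 3 = 24
LB2 = min(M1 times) + sum(M2 times) = 4 + 23 = 27
Lower bound = max(LB1, LB2) = max(24, 27) = 27

27


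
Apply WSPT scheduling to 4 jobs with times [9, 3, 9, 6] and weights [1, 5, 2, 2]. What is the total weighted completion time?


Compute p/w ratios and sort ascending (WSPT): [(3, 5), (6, 2), (9, 2), (9, 1)]
Compute weighted completion times:
  Job (p=3,w=5): C=3, w*C=5*3=15
  Job (p=6,w=2): C=9, w*C=2*9=18
  Job (p=9,w=2): C=18, w*C=2*18=36
  Job (p=9,w=1): C=27, w*C=1*27=27
Total weighted completion time = 96

96


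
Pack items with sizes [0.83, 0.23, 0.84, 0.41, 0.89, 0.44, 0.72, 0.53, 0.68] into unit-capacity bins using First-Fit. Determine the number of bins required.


Place items sequentially using First-Fit:
  Item 0.83 -> new Bin 1
  Item 0.23 -> new Bin 2
  Item 0.84 -> new Bin 3
  Item 0.41 -> Bin 2 (now 0.64)
  Item 0.89 -> new Bin 4
  Item 0.44 -> new Bin 5
  Item 0.72 -> new Bin 6
  Item 0.53 -> Bin 5 (now 0.97)
  Item 0.68 -> new Bin 7
Total bins used = 7

7


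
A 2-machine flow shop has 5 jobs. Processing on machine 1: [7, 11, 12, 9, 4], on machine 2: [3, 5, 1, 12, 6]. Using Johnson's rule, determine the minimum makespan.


Apply Johnson's rule:
  Group 1 (a <= b): [(5, 4, 6), (4, 9, 12)]
  Group 2 (a > b): [(2, 11, 5), (1, 7, 3), (3, 12, 1)]
Optimal job order: [5, 4, 2, 1, 3]
Schedule:
  Job 5: M1 done at 4, M2 done at 10
  Job 4: M1 done at 13, M2 done at 25
  Job 2: M1 done at 24, M2 done at 30
  Job 1: M1 done at 31, M2 done at 34
  Job 3: M1 done at 43, M2 done at 44
Makespan = 44

44


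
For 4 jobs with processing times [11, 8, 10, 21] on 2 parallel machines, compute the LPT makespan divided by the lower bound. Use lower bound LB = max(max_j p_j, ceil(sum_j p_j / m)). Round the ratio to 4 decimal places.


LPT order: [21, 11, 10, 8]
Machine loads after assignment: [29, 21]
LPT makespan = 29
Lower bound = max(max_job, ceil(total/2)) = max(21, 25) = 25
Ratio = 29 / 25 = 1.16

1.16


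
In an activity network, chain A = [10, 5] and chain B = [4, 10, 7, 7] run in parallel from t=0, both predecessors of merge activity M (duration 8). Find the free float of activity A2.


ES(A2) = sum of predecessors on chain A = 10
EF(A2) = ES + duration = 10 + 5 = 15
Successor of A2 is M. ES(M) = max(sum(A), sum(B)) = max(15, 28) = 28
Free float = ES(successor) - EF(current) = 28 - 15 = 13

13


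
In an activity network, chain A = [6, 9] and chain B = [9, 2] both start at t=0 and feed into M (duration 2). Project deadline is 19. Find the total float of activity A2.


Forward pass: ES(A2) = sum of predecessors on chain A = 6
EF = ES + duration = 6 + 9 = 15
Backward pass: LF(M) = deadline = 19; LS(M) = 19 - 2 = 17
LF(A2) = LS(M) - sum(successors on chain A) = 17 - 0 = 17
LS = LF - duration = 17 - 9 = 8
Total float = LS - ES = 8 - 6 = 2

2


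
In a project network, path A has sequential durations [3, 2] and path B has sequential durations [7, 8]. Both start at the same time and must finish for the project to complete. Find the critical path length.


Path A total = 3 + 2 = 5
Path B total = 7 + 8 = 15
Critical path = longest path = max(5, 15) = 15

15


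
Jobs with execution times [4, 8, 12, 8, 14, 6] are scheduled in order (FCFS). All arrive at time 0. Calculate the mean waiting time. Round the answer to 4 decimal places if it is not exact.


FCFS order (as given): [4, 8, 12, 8, 14, 6]
Waiting times:
  Job 1: wait = 0
  Job 2: wait = 4
  Job 3: wait = 12
  Job 4: wait = 24
  Job 5: wait = 32
  Job 6: wait = 46
Sum of waiting times = 118
Average waiting time = 118/6 = 19.6667

19.6667


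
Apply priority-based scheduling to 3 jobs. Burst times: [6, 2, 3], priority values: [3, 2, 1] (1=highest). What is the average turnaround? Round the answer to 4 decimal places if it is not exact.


Sort by priority (ascending = highest first):
Order: [(1, 3), (2, 2), (3, 6)]
Completion times:
  Priority 1, burst=3, C=3
  Priority 2, burst=2, C=5
  Priority 3, burst=6, C=11
Average turnaround = 19/3 = 6.3333

6.3333


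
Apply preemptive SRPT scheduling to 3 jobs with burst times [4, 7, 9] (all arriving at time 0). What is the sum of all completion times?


Since all jobs arrive at t=0, SRPT equals SPT ordering.
SPT order: [4, 7, 9]
Completion times:
  Job 1: p=4, C=4
  Job 2: p=7, C=11
  Job 3: p=9, C=20
Total completion time = 4 + 11 + 20 = 35

35


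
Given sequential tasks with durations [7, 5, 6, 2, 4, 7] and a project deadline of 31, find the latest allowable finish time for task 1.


LF(activity 1) = deadline - sum of successor durations
Successors: activities 2 through 6 with durations [5, 6, 2, 4, 7]
Sum of successor durations = 24
LF = 31 - 24 = 7

7


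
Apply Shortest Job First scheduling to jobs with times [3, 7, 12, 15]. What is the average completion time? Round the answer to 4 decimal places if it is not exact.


SJF order (ascending): [3, 7, 12, 15]
Completion times:
  Job 1: burst=3, C=3
  Job 2: burst=7, C=10
  Job 3: burst=12, C=22
  Job 4: burst=15, C=37
Average completion = 72/4 = 18.0

18.0


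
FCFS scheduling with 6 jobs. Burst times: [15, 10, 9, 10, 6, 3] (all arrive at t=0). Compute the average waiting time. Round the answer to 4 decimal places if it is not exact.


FCFS order (as given): [15, 10, 9, 10, 6, 3]
Waiting times:
  Job 1: wait = 0
  Job 2: wait = 15
  Job 3: wait = 25
  Job 4: wait = 34
  Job 5: wait = 44
  Job 6: wait = 50
Sum of waiting times = 168
Average waiting time = 168/6 = 28.0

28.0


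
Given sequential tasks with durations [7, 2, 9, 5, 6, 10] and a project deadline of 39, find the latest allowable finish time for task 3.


LF(activity 3) = deadline - sum of successor durations
Successors: activities 4 through 6 with durations [5, 6, 10]
Sum of successor durations = 21
LF = 39 - 21 = 18

18


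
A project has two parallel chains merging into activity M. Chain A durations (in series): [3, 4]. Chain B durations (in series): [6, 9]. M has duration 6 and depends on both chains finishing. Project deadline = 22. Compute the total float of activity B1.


Forward pass: ES(B1) = sum of predecessors on chain B = 0
EF = ES + duration = 0 + 6 = 6
Backward pass: LF(M) = deadline = 22; LS(M) = 22 - 6 = 16
LF(B1) = LS(M) - sum(successors on chain B) = 16 - 9 = 7
LS = LF - duration = 7 - 6 = 1
Total float = LS - ES = 1 - 0 = 1

1


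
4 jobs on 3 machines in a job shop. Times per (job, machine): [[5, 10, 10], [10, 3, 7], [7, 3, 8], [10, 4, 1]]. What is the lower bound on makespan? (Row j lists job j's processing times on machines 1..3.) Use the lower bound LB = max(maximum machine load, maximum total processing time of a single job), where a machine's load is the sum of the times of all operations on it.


Machine loads:
  Machine 1: 5 + 10 + 7 + 10 = 32
  Machine 2: 10 + 3 + 3 + 4 = 20
  Machine 3: 10 + 7 + 8 + 1 = 26
Max machine load = 32
Job totals:
  Job 1: 25
  Job 2: 20
  Job 3: 18
  Job 4: 15
Max job total = 25
Lower bound = max(32, 25) = 32

32


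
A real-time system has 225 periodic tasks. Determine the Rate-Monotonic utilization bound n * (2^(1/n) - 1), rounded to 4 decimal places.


Compute 2^(1/225) = 1.0030854042
Subtract 1: 1.0030854042 - 1 = 0.0030854042
Multiply by n: 225 * 0.0030854042 = 0.6942159450
Round to 4 dp: 0.6942

0.6942


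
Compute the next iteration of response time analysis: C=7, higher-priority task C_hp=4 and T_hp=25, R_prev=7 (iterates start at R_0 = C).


R_next = C + ceil(R_prev / T_hp) * C_hp
ceil(7 / 25) = ceil(0.28) = 1
Interference = 1 * 4 = 4
R_next = 7 + 4 = 11

11


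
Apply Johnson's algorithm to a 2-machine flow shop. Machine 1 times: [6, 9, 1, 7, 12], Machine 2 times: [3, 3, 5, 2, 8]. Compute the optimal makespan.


Apply Johnson's rule:
  Group 1 (a <= b): [(3, 1, 5)]
  Group 2 (a > b): [(5, 12, 8), (1, 6, 3), (2, 9, 3), (4, 7, 2)]
Optimal job order: [3, 5, 1, 2, 4]
Schedule:
  Job 3: M1 done at 1, M2 done at 6
  Job 5: M1 done at 13, M2 done at 21
  Job 1: M1 done at 19, M2 done at 24
  Job 2: M1 done at 28, M2 done at 31
  Job 4: M1 done at 35, M2 done at 37
Makespan = 37

37


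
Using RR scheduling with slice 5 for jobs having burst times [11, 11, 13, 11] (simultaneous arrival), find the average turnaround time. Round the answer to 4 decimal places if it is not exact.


Time quantum = 5
Execution trace:
  J1 runs 5 units, time = 5
  J2 runs 5 units, time = 10
  J3 runs 5 units, time = 15
  J4 runs 5 units, time = 20
  J1 runs 5 units, time = 25
  J2 runs 5 units, time = 30
  J3 runs 5 units, time = 35
  J4 runs 5 units, time = 40
  J1 runs 1 units, time = 41
  J2 runs 1 units, time = 42
  J3 runs 3 units, time = 45
  J4 runs 1 units, time = 46
Finish times: [41, 42, 45, 46]
Average turnaround = 174/4 = 43.5

43.5


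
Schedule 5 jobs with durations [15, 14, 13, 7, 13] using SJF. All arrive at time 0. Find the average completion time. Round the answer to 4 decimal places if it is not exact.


SJF order (ascending): [7, 13, 13, 14, 15]
Completion times:
  Job 1: burst=7, C=7
  Job 2: burst=13, C=20
  Job 3: burst=13, C=33
  Job 4: burst=14, C=47
  Job 5: burst=15, C=62
Average completion = 169/5 = 33.8

33.8


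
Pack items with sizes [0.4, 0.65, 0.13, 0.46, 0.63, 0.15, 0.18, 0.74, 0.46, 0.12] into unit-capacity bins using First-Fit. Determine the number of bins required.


Place items sequentially using First-Fit:
  Item 0.4 -> new Bin 1
  Item 0.65 -> new Bin 2
  Item 0.13 -> Bin 1 (now 0.53)
  Item 0.46 -> Bin 1 (now 0.99)
  Item 0.63 -> new Bin 3
  Item 0.15 -> Bin 2 (now 0.8)
  Item 0.18 -> Bin 2 (now 0.98)
  Item 0.74 -> new Bin 4
  Item 0.46 -> new Bin 5
  Item 0.12 -> Bin 3 (now 0.75)
Total bins used = 5

5


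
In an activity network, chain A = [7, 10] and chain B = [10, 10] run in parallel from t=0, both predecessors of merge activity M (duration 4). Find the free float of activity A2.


ES(A2) = sum of predecessors on chain A = 7
EF(A2) = ES + duration = 7 + 10 = 17
Successor of A2 is M. ES(M) = max(sum(A), sum(B)) = max(17, 20) = 20
Free float = ES(successor) - EF(current) = 20 - 17 = 3

3


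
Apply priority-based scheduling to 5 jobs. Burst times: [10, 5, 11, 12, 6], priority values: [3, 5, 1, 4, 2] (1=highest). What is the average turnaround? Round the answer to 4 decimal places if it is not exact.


Sort by priority (ascending = highest first):
Order: [(1, 11), (2, 6), (3, 10), (4, 12), (5, 5)]
Completion times:
  Priority 1, burst=11, C=11
  Priority 2, burst=6, C=17
  Priority 3, burst=10, C=27
  Priority 4, burst=12, C=39
  Priority 5, burst=5, C=44
Average turnaround = 138/5 = 27.6

27.6


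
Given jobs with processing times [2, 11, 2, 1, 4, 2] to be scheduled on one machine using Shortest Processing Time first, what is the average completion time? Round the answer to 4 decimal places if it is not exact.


Sort jobs by processing time (SPT order): [1, 2, 2, 2, 4, 11]
Compute completion times sequentially:
  Job 1: processing = 1, completes at 1
  Job 2: processing = 2, completes at 3
  Job 3: processing = 2, completes at 5
  Job 4: processing = 2, completes at 7
  Job 5: processing = 4, completes at 11
  Job 6: processing = 11, completes at 22
Sum of completion times = 49
Average completion time = 49/6 = 8.1667

8.1667


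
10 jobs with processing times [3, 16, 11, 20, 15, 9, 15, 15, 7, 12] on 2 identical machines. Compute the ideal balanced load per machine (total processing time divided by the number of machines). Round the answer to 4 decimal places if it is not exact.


Total processing time = 3 + 16 + 11 + 20 + 15 + 9 + 15 + 15 + 7 + 12 = 123
Number of machines = 2
Ideal balanced load = 123 / 2 = 61.5

61.5


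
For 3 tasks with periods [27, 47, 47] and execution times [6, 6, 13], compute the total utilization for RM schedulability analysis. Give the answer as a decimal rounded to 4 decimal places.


Compute individual utilizations (exact fractions):
  Task 1: C/T = 6/27 = 2/9 (approx. 0.2222)
  Task 2: C/T = 6/47 (approx. 0.1277)
  Task 3: C/T = 13/47 (approx. 0.2766)
Total utilization U = 2/9 + 6/47 + 13/47 = 265/423
Rounded to 4 decimal places: U = 0.6265
RM (Liu & Layland) bound for 3 tasks = 0.779763; compare with U = 265/423 (approx. 0.626478)
U <= bound, so schedulable by RM sufficient condition.

0.6265


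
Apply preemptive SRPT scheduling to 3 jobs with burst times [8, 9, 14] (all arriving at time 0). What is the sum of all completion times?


Since all jobs arrive at t=0, SRPT equals SPT ordering.
SPT order: [8, 9, 14]
Completion times:
  Job 1: p=8, C=8
  Job 2: p=9, C=17
  Job 3: p=14, C=31
Total completion time = 8 + 17 + 31 = 56

56


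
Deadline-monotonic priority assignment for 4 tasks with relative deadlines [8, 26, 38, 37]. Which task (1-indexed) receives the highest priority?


Sort tasks by relative deadline (ascending):
  Task 1: deadline = 8
  Task 2: deadline = 26
  Task 4: deadline = 37
  Task 3: deadline = 38
Priority order (highest first): [1, 2, 4, 3]
Highest priority task = 1

1


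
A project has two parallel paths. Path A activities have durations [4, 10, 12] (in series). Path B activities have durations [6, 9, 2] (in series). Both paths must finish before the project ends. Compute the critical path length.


Path A total = 4 + 10 + 12 = 26
Path B total = 6 + 9 + 2 = 17
Critical path = longest path = max(26, 17) = 26

26


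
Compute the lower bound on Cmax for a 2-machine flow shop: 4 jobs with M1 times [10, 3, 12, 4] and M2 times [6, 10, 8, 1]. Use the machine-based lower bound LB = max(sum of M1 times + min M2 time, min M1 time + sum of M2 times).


LB1 = sum(M1 times) + min(M2 times) = 29 + 1 = 30
LB2 = min(M1 times) + sum(M2 times) = 3 + 25 = 28
Lower bound = max(LB1, LB2) = max(30, 28) = 30

30


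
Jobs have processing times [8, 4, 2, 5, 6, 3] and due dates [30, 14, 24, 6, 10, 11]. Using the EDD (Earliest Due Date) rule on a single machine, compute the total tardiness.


Sort by due date (EDD order): [(5, 6), (6, 10), (3, 11), (4, 14), (2, 24), (8, 30)]
Compute completion times and tardiness:
  Job 1: p=5, d=6, C=5, tardiness=max(0,5-6)=0
  Job 2: p=6, d=10, C=11, tardiness=max(0,11-10)=1
  Job 3: p=3, d=11, C=14, tardiness=max(0,14-11)=3
  Job 4: p=4, d=14, C=18, tardiness=max(0,18-14)=4
  Job 5: p=2, d=24, C=20, tardiness=max(0,20-24)=0
  Job 6: p=8, d=30, C=28, tardiness=max(0,28-30)=0
Total tardiness = 8

8


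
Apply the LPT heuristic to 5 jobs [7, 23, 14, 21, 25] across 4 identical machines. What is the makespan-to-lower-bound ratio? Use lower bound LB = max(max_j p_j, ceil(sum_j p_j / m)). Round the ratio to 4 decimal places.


LPT order: [25, 23, 21, 14, 7]
Machine loads after assignment: [25, 23, 21, 21]
LPT makespan = 25
Lower bound = max(max_job, ceil(total/4)) = max(25, 23) = 25
Ratio = 25 / 25 = 1.0

1.0


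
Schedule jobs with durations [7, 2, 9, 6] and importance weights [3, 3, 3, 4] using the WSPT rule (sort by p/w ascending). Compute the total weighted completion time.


Compute p/w ratios and sort ascending (WSPT): [(2, 3), (6, 4), (7, 3), (9, 3)]
Compute weighted completion times:
  Job (p=2,w=3): C=2, w*C=3*2=6
  Job (p=6,w=4): C=8, w*C=4*8=32
  Job (p=7,w=3): C=15, w*C=3*15=45
  Job (p=9,w=3): C=24, w*C=3*24=72
Total weighted completion time = 155

155


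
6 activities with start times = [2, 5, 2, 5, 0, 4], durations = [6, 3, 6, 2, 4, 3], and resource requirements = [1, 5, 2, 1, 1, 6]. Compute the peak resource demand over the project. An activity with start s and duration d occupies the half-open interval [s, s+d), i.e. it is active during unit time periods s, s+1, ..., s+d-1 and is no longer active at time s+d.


Each activity i is active on [start_i, start_i + duration_i).
Compute total resource usage per time slot:
  t=0: active resources = [1], total = 1
  t=1: active resources = [1], total = 1
  t=2: active resources = [1, 2, 1], total = 4
  t=3: active resources = [1, 2, 1], total = 4
  t=4: active resources = [1, 2, 6], total = 9
  t=5: active resources = [1, 5, 2, 1, 6], total = 15
  t=6: active resources = [1, 5, 2, 1, 6], total = 15
  t=7: active resources = [1, 5, 2], total = 8
Peak resource demand = 15

15


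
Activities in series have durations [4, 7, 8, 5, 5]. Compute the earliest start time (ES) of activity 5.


Activity 5 starts after activities 1 through 4 complete.
Predecessor durations: [4, 7, 8, 5]
ES = 4 + 7 + 8 + 5 = 24

24


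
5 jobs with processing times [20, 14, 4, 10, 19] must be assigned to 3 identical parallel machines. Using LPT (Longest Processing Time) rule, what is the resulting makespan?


Sort jobs in decreasing order (LPT): [20, 19, 14, 10, 4]
Assign each job to the least loaded machine:
  Machine 1: jobs [20], load = 20
  Machine 2: jobs [19, 4], load = 23
  Machine 3: jobs [14, 10], load = 24
Makespan = max load = 24

24


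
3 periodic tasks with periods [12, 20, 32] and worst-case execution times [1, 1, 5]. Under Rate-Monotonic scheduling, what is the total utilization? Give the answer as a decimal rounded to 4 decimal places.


Compute individual utilizations (exact fractions):
  Task 1: C/T = 1/12 (approx. 0.0833)
  Task 2: C/T = 1/20 (approx. 0.05)
  Task 3: C/T = 5/32 (approx. 0.1563)
Total utilization U = 1/12 + 1/20 + 5/32 = 139/480
Rounded to 4 decimal places: U = 0.2896
RM (Liu & Layland) bound for 3 tasks = 0.779763; compare with U = 139/480 (approx. 0.289583)
U <= bound, so schedulable by RM sufficient condition.

0.2896


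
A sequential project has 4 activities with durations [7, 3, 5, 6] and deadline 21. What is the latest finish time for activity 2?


LF(activity 2) = deadline - sum of successor durations
Successors: activities 3 through 4 with durations [5, 6]
Sum of successor durations = 11
LF = 21 - 11 = 10

10


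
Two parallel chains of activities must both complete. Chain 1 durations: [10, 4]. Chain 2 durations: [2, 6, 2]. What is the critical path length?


Path A total = 10 + 4 = 14
Path B total = 2 + 6 + 2 = 10
Critical path = longest path = max(14, 10) = 14

14


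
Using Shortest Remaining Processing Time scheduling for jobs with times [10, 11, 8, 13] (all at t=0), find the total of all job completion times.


Since all jobs arrive at t=0, SRPT equals SPT ordering.
SPT order: [8, 10, 11, 13]
Completion times:
  Job 1: p=8, C=8
  Job 2: p=10, C=18
  Job 3: p=11, C=29
  Job 4: p=13, C=42
Total completion time = 8 + 18 + 29 + 42 = 97

97


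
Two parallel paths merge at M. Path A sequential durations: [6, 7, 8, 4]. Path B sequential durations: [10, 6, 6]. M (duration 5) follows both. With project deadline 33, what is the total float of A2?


Forward pass: ES(A2) = sum of predecessors on chain A = 6
EF = ES + duration = 6 + 7 = 13
Backward pass: LF(M) = deadline = 33; LS(M) = 33 - 5 = 28
LF(A2) = LS(M) - sum(successors on chain A) = 28 - 12 = 16
LS = LF - duration = 16 - 7 = 9
Total float = LS - ES = 9 - 6 = 3

3


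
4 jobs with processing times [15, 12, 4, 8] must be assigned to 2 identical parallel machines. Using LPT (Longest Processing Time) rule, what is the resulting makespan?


Sort jobs in decreasing order (LPT): [15, 12, 8, 4]
Assign each job to the least loaded machine:
  Machine 1: jobs [15, 4], load = 19
  Machine 2: jobs [12, 8], load = 20
Makespan = max load = 20

20


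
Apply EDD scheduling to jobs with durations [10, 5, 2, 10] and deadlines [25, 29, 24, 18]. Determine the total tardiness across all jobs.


Sort by due date (EDD order): [(10, 18), (2, 24), (10, 25), (5, 29)]
Compute completion times and tardiness:
  Job 1: p=10, d=18, C=10, tardiness=max(0,10-18)=0
  Job 2: p=2, d=24, C=12, tardiness=max(0,12-24)=0
  Job 3: p=10, d=25, C=22, tardiness=max(0,22-25)=0
  Job 4: p=5, d=29, C=27, tardiness=max(0,27-29)=0
Total tardiness = 0

0


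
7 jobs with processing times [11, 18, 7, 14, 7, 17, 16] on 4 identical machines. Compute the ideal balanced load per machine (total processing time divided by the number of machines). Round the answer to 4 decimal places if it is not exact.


Total processing time = 11 + 18 + 7 + 14 + 7 + 17 + 16 = 90
Number of machines = 4
Ideal balanced load = 90 / 4 = 22.5

22.5


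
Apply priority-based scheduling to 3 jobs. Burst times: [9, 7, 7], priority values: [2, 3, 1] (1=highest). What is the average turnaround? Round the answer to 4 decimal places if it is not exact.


Sort by priority (ascending = highest first):
Order: [(1, 7), (2, 9), (3, 7)]
Completion times:
  Priority 1, burst=7, C=7
  Priority 2, burst=9, C=16
  Priority 3, burst=7, C=23
Average turnaround = 46/3 = 15.3333

15.3333


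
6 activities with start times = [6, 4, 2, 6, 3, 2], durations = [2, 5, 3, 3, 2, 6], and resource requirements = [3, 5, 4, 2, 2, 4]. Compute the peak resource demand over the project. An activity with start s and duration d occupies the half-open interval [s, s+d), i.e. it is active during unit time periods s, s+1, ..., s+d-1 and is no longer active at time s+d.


Each activity i is active on [start_i, start_i + duration_i).
Compute total resource usage per time slot:
  t=0: active resources = [], total = 0
  t=1: active resources = [], total = 0
  t=2: active resources = [4, 4], total = 8
  t=3: active resources = [4, 2, 4], total = 10
  t=4: active resources = [5, 4, 2, 4], total = 15
  t=5: active resources = [5, 4], total = 9
  t=6: active resources = [3, 5, 2, 4], total = 14
  t=7: active resources = [3, 5, 2, 4], total = 14
  t=8: active resources = [5, 2], total = 7
Peak resource demand = 15

15


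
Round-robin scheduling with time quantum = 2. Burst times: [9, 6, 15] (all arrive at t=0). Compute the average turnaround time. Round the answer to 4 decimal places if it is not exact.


Time quantum = 2
Execution trace:
  J1 runs 2 units, time = 2
  J2 runs 2 units, time = 4
  J3 runs 2 units, time = 6
  J1 runs 2 units, time = 8
  J2 runs 2 units, time = 10
  J3 runs 2 units, time = 12
  J1 runs 2 units, time = 14
  J2 runs 2 units, time = 16
  J3 runs 2 units, time = 18
  J1 runs 2 units, time = 20
  J3 runs 2 units, time = 22
  J1 runs 1 units, time = 23
  J3 runs 2 units, time = 25
  J3 runs 2 units, time = 27
  J3 runs 2 units, time = 29
  J3 runs 1 units, time = 30
Finish times: [23, 16, 30]
Average turnaround = 69/3 = 23.0

23.0
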